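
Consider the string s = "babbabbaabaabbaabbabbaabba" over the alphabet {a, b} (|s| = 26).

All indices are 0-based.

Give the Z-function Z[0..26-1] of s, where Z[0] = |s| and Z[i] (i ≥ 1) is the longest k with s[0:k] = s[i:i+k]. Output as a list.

Z[0]=26
i=1: fresh scan; Z[1]=0
i=2: fresh scan; Z[2]=1 extend→box=[2,3)
i=3: fresh scan; Z[3]=5 extend→box=[3,8)
i=4: min(r-i=4, Z[1]=0)=0; Z[4]=0
i=5: min(r-i=3, Z[2]=1)=1; Z[5]=1
i=6: min(r-i=2, Z[3]=5)=2; Z[6]=2
i=7: min(r-i=1, Z[4]=0)=0; Z[7]=0
i=8: fresh scan; Z[8]=0
i=9: fresh scan; Z[9]=2 extend→box=[9,11)
i=10: min(r-i=1, Z[1]=0)=0; Z[10]=0
i=11: fresh scan; Z[11]=0
i=12: fresh scan; Z[12]=1 extend→box=[12,13)
i=13: fresh scan; Z[13]=2 extend→box=[13,15)
i=14: min(r-i=1, Z[1]=0)=0; Z[14]=0
i=15: fresh scan; Z[15]=0
i=16: fresh scan; Z[16]=1 extend→box=[16,17)
i=17: fresh scan; Z[17]=5 extend→box=[17,22)
i=18: min(r-i=4, Z[1]=0)=0; Z[18]=0
i=19: min(r-i=3, Z[2]=1)=1; Z[19]=1
i=20: min(r-i=2, Z[3]=5)=2; Z[20]=2
i=21: min(r-i=1, Z[4]=0)=0; Z[21]=0
i=22: fresh scan; Z[22]=0
i=23: fresh scan; Z[23]=1 extend→box=[23,24)
i=24: fresh scan; Z[24]=2 extend→box=[24,26)
i=25: min(r-i=1, Z[1]=0)=0; Z[25]=0

[26, 0, 1, 5, 0, 1, 2, 0, 0, 2, 0, 0, 1, 2, 0, 0, 1, 5, 0, 1, 2, 0, 0, 1, 2, 0]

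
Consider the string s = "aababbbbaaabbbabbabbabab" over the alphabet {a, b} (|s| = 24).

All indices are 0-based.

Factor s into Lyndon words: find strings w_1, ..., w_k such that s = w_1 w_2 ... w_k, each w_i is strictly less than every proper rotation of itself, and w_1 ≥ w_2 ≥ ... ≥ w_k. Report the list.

["aababbbb", "aaabbbabbabbabab"]

emit factor 1: 'aababbbb' (i=0, period=8)
emit factor 2: 'aaabbbabbabbabab' (i=8, period=16)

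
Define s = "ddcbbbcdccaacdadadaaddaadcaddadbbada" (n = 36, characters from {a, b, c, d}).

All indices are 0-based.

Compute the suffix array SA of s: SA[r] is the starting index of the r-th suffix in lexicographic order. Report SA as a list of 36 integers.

rank→(start, suffix):
  0 → (35, 'a')
  1 → (10, 'aacdadadaaddaadcaddadbbada')
  2 → (22, 'aadcaddadbbada')
  3 → (18, 'aaddaadcaddadbbada')
  4 → (11, 'acdadadaaddaadcaddadbbada')
  5 → (33, 'ada')
  6 → (16, 'adaaddaadcaddadbbada')
  7 → (14, 'adadaaddaadcaddadbbada')
  8 → (29, 'adbbada')
  9 → (23, 'adcaddadbbada')
  10 → (19, 'addaadcaddadbbada')
  11 → (26, 'addadbbada')
  12 → (32, 'bada')
  13 → (31, 'bbada')
  14 → (3, 'bbbcdccaacdadadaaddaadcaddadbbada')
  15 → (4, 'bbcdccaacdadadaaddaadcaddadbbada')
  16 → (5, 'bcdccaacdadadaaddaadcaddadbbada')
  17 → (9, 'caacdadadaaddaadcaddadbbada')
  18 → (25, 'caddadbbada')
  19 → (2, 'cbbbcdccaacdadadaaddaadcaddadbbada')
  20 → (8, 'ccaacdadadaaddaadcaddadbbada')
  21 → (12, 'cdadadaaddaadcaddadbbada')
  22 → (6, 'cdccaacdadadaaddaadcaddadbbada')
  23 → (34, 'da')
  24 → (21, 'daadcaddadbbada')
  25 → (17, 'daaddaadcaddadbbada')
  26 → (15, 'dadaaddaadcaddadbbada')
  27 → (13, 'dadadaaddaadcaddadbbada')
  28 → (28, 'dadbbada')
  29 → (30, 'dbbada')
  30 → (24, 'dcaddadbbada')
  31 → (1, 'dcbbbcdccaacdadadaaddaadcaddadbbada')
  32 → (7, 'dccaacdadadaaddaadcaddadbbada')
  33 → (20, 'ddaadcaddadbbada')
  34 → (27, 'ddadbbada')
  35 → (0, 'ddcbbbcdccaacdadadaaddaadcaddadbbada')

[35, 10, 22, 18, 11, 33, 16, 14, 29, 23, 19, 26, 32, 31, 3, 4, 5, 9, 25, 2, 8, 12, 6, 34, 21, 17, 15, 13, 28, 30, 24, 1, 7, 20, 27, 0]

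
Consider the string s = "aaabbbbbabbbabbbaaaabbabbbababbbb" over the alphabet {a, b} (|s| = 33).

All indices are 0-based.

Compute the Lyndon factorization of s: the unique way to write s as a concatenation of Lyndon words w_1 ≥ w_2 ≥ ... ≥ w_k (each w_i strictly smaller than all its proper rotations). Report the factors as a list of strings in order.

emit factor 1: 'aaabbbbbabbbabbb' (i=0, period=16)
emit factor 2: 'aaaabbabbbababbbb' (i=16, period=17)

["aaabbbbbabbbabbb", "aaaabbabbbababbbb"]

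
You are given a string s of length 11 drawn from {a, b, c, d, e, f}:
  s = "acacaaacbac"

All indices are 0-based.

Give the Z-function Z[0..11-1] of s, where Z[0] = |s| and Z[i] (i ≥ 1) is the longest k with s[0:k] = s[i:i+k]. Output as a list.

Z[0]=11
i=1: outside box; Z[1]=0
i=2: outside box; Z[2]=3 extend→box=[2,5)
i=3: min(r-i=2, Z[1]=0)=0; Z[3]=0
i=4: min(r-i=1, Z[2]=3)=1; Z[4]=1
i=5: outside box; Z[5]=1 extend→box=[5,6)
i=6: outside box; Z[6]=2 extend→box=[6,8)
i=7: min(r-i=1, Z[1]=0)=0; Z[7]=0
i=8: outside box; Z[8]=0
i=9: outside box; Z[9]=2 extend→box=[9,11)
i=10: min(r-i=1, Z[1]=0)=0; Z[10]=0

[11, 0, 3, 0, 1, 1, 2, 0, 0, 2, 0]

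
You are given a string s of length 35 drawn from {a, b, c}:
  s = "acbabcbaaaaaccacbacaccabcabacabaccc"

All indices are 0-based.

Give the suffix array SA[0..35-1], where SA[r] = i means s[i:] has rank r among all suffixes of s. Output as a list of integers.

[7, 8, 9, 10, 25, 29, 22, 3, 27, 17, 0, 14, 19, 11, 31, 6, 2, 26, 16, 30, 23, 4, 34, 24, 28, 21, 13, 18, 5, 1, 15, 33, 20, 12, 32]

rank→(start, suffix):
  0 → (7, 'aaaaaccacbacaccabcabacabaccc')
  1 → (8, 'aaaaccacbacaccabcabacabaccc')
  2 → (9, 'aaaccacbacaccabcabacabaccc')
  3 → (10, 'aaccacbacaccabcabacabaccc')
  4 → (25, 'abacabaccc')
  5 → (29, 'abaccc')
  6 → (22, 'abcabacabaccc')
  7 → (3, 'abcbaaaaaccacbacaccabcabacabaccc')
  8 → (27, 'acabaccc')
  9 → (17, 'acaccabcabacabaccc')
  10 → (0, 'acbabcbaaaaaccacbacaccabcabacabaccc')
  11 → (14, 'acbacaccabcabacabaccc')
  12 → (19, 'accabcabacabaccc')
  13 → (11, 'accacbacaccabcabacabaccc')
  14 → (31, 'accc')
  15 → (6, 'baaaaaccacbacaccabcabacabaccc')
  16 → (2, 'babcbaaaaaccacbacaccabcabacabaccc')
  17 → (26, 'bacabaccc')
  18 → (16, 'bacaccabcabacabaccc')
  19 → (30, 'baccc')
  20 → (23, 'bcabacabaccc')
  21 → (4, 'bcbaaaaaccacbacaccabcabacabaccc')
  22 → (34, 'c')
  23 → (24, 'cabacabaccc')
  24 → (28, 'cabaccc')
  25 → (21, 'cabcabacabaccc')
  26 → (13, 'cacbacaccabcabacabaccc')
  27 → (18, 'caccabcabacabaccc')
  28 → (5, 'cbaaaaaccacbacaccabcabacabaccc')
  29 → (1, 'cbabcbaaaaaccacbacaccabcabacabaccc')
  30 → (15, 'cbacaccabcabacabaccc')
  31 → (33, 'cc')
  32 → (20, 'ccabcabacabaccc')
  33 → (12, 'ccacbacaccabcabacabaccc')
  34 → (32, 'ccc')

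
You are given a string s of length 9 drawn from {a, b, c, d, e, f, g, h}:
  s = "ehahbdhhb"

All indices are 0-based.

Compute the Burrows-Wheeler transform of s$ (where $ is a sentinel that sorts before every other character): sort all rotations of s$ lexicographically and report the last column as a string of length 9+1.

rank  rotation    last
    0  $ehahbdhhb  b
    1  ahbdhhb$eh  h
    2  b$ehahbdhh  h
    3  bdhhb$ehah  h
    4  dhhb$ehahb  b
    5  ehahbdhhb$  $
    6  hahbdhhb$e  e
    7  hb$ehahbdh  h
    8  hbdhhb$eha  a
    9  hhb$ehahbd  d

bhhhb$ehad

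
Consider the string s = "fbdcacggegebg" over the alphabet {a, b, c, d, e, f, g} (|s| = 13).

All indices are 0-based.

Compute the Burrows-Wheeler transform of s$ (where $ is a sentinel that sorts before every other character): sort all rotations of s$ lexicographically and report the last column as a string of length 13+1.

gcfedabgg$begc

rank  rotation        last
    0  $fbdcacggegebg  g
    1  acggegebg$fbdc  c
    2  bdcacggegebg$f  f
    3  bg$fbdcacggege  e
    4  cacggegebg$fbd  d
    5  cggegebg$fbdca  a
    6  dcacggegebg$fb  b
    7  ebg$fbdcacggeg  g
    8  egebg$fbdcacgg  g
    9  fbdcacggegebg$  $
   10  g$fbdcacggegeb  b
   11  gebg$fbdcacgge  e
   12  gegebg$fbdcacg  g
   13  ggegebg$fbdcac  c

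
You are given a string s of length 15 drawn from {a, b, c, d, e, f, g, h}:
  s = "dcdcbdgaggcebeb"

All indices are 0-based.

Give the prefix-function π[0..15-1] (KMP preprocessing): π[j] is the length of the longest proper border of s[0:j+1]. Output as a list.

π[0] = 0
j=1 s[j]='c': π[1]=0 (border '')
j=2 s[j]='d': π[2]=1 (border 'd')
j=3 s[j]='c': π[3]=2 (border 'dc')
j=4 s[j]='b': k: 2→0; π[4]=0 (border '')
j=5 s[j]='d': π[5]=1 (border 'd')
j=6 s[j]='g': k: 1→0; π[6]=0 (border '')
j=7 s[j]='a': π[7]=0 (border '')
j=8 s[j]='g': π[8]=0 (border '')
j=9 s[j]='g': π[9]=0 (border '')
j=10 s[j]='c': π[10]=0 (border '')
j=11 s[j]='e': π[11]=0 (border '')
j=12 s[j]='b': π[12]=0 (border '')
j=13 s[j]='e': π[13]=0 (border '')
j=14 s[j]='b': π[14]=0 (border '')

[0, 0, 1, 2, 0, 1, 0, 0, 0, 0, 0, 0, 0, 0, 0]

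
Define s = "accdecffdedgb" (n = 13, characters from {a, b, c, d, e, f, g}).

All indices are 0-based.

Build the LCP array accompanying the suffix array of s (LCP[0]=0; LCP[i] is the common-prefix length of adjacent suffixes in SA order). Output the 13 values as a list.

rank | idx | suffix
   0 |   0 | accdecffdedgb
   1 |  12 | b
   2 |   1 | ccdecffdedgb
   3 |   2 | cdecffdedgb
   4 |   5 | cffdedgb
   5 |   3 | decffdedgb
   6 |   8 | dedgb
   7 |  10 | dgb
   8 |   4 | ecffdedgb
   9 |   9 | edgb
  10 |   7 | fdedgb
  11 |   6 | ffdedgb
  12 |  11 | gb

SA = [0, 12, 1, 2, 5, 3, 8, 10, 4, 9, 7, 6, 11]
[i] adj suffixes → lcp
  [1] 0/12 → 0 ('')
  [2] 12/1 → 0 ('')
  [3] 1/2 → 1 ('c')
  [4] 2/5 → 1 ('c')
  [5] 5/3 → 0 ('')
  [6] 3/8 → 2 ('de')
  [7] 8/10 → 1 ('d')
  [8] 10/4 → 0 ('')
  [9] 4/9 → 1 ('e')
  [10] 9/7 → 0 ('')
  [11] 7/6 → 1 ('f')
  [12] 6/11 → 0 ('')

[0, 0, 0, 1, 1, 0, 2, 1, 0, 1, 0, 1, 0]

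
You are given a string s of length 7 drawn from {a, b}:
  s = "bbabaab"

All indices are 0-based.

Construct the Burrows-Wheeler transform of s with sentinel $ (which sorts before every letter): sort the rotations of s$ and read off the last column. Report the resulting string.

bbabaab$

rank  rotation  last
    0  $bbabaab  b
    1  aab$bbab  b
    2  ab$bbaba  a
    3  abaab$bb  b
    4  b$bbabaa  a
    5  baab$bba  a
    6  babaab$b  b
    7  bbabaab$  $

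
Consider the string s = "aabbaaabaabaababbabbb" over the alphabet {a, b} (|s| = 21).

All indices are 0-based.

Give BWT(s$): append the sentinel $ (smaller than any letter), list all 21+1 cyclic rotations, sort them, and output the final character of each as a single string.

bbabb$aaaabbbbaaabbaaa

rank  rotation                last
    0  $aabbaaabaabaababbabbb  b
    1  aaabaabaababbabbb$aabb  b
    2  aabaabaababbabbb$aabba  a
    3  aabaababbabbb$aabbaaab  b
    4  aababbabbb$aabbaaabaab  b
    5  aabbaaabaabaababbabbb$  $
    6  abaabaababbabbb$aabbaa  a
    7  abaababbabbb$aabbaaaba  a
    8  ababbabbb$aabbaaabaaba  a
    9  abbaaabaabaababbabbb$a  a
   10  abbabbb$aabbaaabaabaab  b
   11  abbb$aabbaaabaabaababb  b
   12  b$aabbaaabaabaababbabb  b
   13  baaabaabaababbabbb$aab  b
   14  baabaababbabbb$aabbaaa  a
   15  baababbabbb$aabbaaabaa  a
   16  babbabbb$aabbaaabaabaa  a
   17  babbb$aabbaaabaabaabab  b
   18  bb$aabbaaabaabaababbab  b
   19  bbaaabaabaababbabbb$aa  a
   20  bbabbb$aabbaaabaabaaba  a
   21  bbb$aabbaaabaabaababba  a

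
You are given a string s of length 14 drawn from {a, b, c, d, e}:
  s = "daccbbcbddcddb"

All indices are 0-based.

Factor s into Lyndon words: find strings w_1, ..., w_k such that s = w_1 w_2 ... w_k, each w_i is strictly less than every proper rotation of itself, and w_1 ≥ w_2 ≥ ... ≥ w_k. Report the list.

emit factor 1: 'd' (i=0, period=1)
emit factor 2: 'accbbcbddcddb' (i=1, period=13)

["d", "accbbcbddcddb"]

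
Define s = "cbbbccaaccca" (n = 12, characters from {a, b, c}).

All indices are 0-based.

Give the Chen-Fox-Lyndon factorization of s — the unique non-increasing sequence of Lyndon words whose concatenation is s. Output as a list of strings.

emit factor 1: 'c' (i=0, period=1)
emit factor 2: 'bbbcc' (i=1, period=5)
emit factor 3: 'aaccc' (i=6, period=5)
emit factor 4: 'a' (i=11, period=1)

["c", "bbbcc", "aaccc", "a"]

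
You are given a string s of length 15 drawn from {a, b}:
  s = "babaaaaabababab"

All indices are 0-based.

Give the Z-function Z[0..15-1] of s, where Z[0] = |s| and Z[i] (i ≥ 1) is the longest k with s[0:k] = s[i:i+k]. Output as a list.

[15, 0, 2, 0, 0, 0, 0, 0, 4, 0, 4, 0, 3, 0, 1]

Z[0]=15
i=1: fresh scan; Z[1]=0
i=2: fresh scan; Z[2]=2 grow→box=[2,4)
i=3: min(r-i=1, Z[1]=0)=0; Z[3]=0
i=4: fresh scan; Z[4]=0
i=5: fresh scan; Z[5]=0
i=6: fresh scan; Z[6]=0
i=7: fresh scan; Z[7]=0
i=8: fresh scan; Z[8]=4 grow→box=[8,12)
i=9: min(r-i=3, Z[1]=0)=0; Z[9]=0
i=10: min(r-i=2, Z[2]=2)=2; Z[10]=4 grow→box=[10,14)
i=11: min(r-i=3, Z[1]=0)=0; Z[11]=0
i=12: min(r-i=2, Z[2]=2)=2; Z[12]=3 grow→box=[12,15)
i=13: min(r-i=2, Z[1]=0)=0; Z[13]=0
i=14: min(r-i=1, Z[2]=2)=1; Z[14]=1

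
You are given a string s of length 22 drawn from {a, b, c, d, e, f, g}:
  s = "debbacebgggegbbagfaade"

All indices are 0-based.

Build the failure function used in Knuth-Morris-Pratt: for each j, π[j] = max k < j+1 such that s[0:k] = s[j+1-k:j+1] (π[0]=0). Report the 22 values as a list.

π[0] = 0
j=1 s[j]='e': π[1]=0 (border '')
j=2 s[j]='b': π[2]=0 (border '')
j=3 s[j]='b': π[3]=0 (border '')
j=4 s[j]='a': π[4]=0 (border '')
j=5 s[j]='c': π[5]=0 (border '')
j=6 s[j]='e': π[6]=0 (border '')
j=7 s[j]='b': π[7]=0 (border '')
j=8 s[j]='g': π[8]=0 (border '')
j=9 s[j]='g': π[9]=0 (border '')
j=10 s[j]='g': π[10]=0 (border '')
j=11 s[j]='e': π[11]=0 (border '')
j=12 s[j]='g': π[12]=0 (border '')
j=13 s[j]='b': π[13]=0 (border '')
j=14 s[j]='b': π[14]=0 (border '')
j=15 s[j]='a': π[15]=0 (border '')
j=16 s[j]='g': π[16]=0 (border '')
j=17 s[j]='f': π[17]=0 (border '')
j=18 s[j]='a': π[18]=0 (border '')
j=19 s[j]='a': π[19]=0 (border '')
j=20 s[j]='d': π[20]=1 (border 'd')
j=21 s[j]='e': π[21]=2 (border 'de')

[0, 0, 0, 0, 0, 0, 0, 0, 0, 0, 0, 0, 0, 0, 0, 0, 0, 0, 0, 0, 1, 2]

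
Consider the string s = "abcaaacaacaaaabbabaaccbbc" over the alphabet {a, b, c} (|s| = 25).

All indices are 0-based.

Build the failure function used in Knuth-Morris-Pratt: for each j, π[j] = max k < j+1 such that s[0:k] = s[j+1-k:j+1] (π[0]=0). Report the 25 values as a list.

[0, 0, 0, 1, 1, 1, 0, 1, 1, 0, 1, 1, 1, 1, 2, 0, 1, 2, 1, 1, 0, 0, 0, 0, 0]

π[0] = 0
j=1 s[j]='b': π[1]=0 (border '')
j=2 s[j]='c': π[2]=0 (border '')
j=3 s[j]='a': π[3]=1 (border 'a')
j=4 s[j]='a': k: 1→0; π[4]=1 (border 'a')
j=5 s[j]='a': k: 1→0; π[5]=1 (border 'a')
j=6 s[j]='c': k: 1→0; π[6]=0 (border '')
j=7 s[j]='a': π[7]=1 (border 'a')
j=8 s[j]='a': k: 1→0; π[8]=1 (border 'a')
j=9 s[j]='c': k: 1→0; π[9]=0 (border '')
j=10 s[j]='a': π[10]=1 (border 'a')
j=11 s[j]='a': k: 1→0; π[11]=1 (border 'a')
j=12 s[j]='a': k: 1→0; π[12]=1 (border 'a')
j=13 s[j]='a': k: 1→0; π[13]=1 (border 'a')
j=14 s[j]='b': π[14]=2 (border 'ab')
j=15 s[j]='b': k: 2→0; π[15]=0 (border '')
j=16 s[j]='a': π[16]=1 (border 'a')
j=17 s[j]='b': π[17]=2 (border 'ab')
j=18 s[j]='a': k: 2→0; π[18]=1 (border 'a')
j=19 s[j]='a': k: 1→0; π[19]=1 (border 'a')
j=20 s[j]='c': k: 1→0; π[20]=0 (border '')
j=21 s[j]='c': π[21]=0 (border '')
j=22 s[j]='b': π[22]=0 (border '')
j=23 s[j]='b': π[23]=0 (border '')
j=24 s[j]='c': π[24]=0 (border '')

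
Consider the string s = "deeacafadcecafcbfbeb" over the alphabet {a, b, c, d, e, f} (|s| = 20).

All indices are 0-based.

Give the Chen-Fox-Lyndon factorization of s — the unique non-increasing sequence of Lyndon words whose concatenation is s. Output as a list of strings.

emit factor 1: 'dee' (i=0, period=3)
emit factor 2: 'acafadcecafcbfbeb' (i=3, period=17)

["dee", "acafadcecafcbfbeb"]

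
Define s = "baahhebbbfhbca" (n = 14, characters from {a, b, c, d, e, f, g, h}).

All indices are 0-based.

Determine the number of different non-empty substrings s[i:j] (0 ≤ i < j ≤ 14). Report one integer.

rank→(start, suffix):
  0 → (13, 'a')
  1 → (1, 'aahhebbbfhbca')
  2 → (2, 'ahhebbbfhbca')
  3 → (0, 'baahhebbbfhbca')
  4 → (6, 'bbbfhbca')
  5 → (7, 'bbfhbca')
  6 → (11, 'bca')
  7 → (8, 'bfhbca')
  8 → (12, 'ca')
  9 → (5, 'ebbbfhbca')
  10 → (9, 'fhbca')
  11 → (10, 'hbca')
  12 → (4, 'hebbbfhbca')
  13 → (3, 'hhebbbfhbca')

SA = [13, 1, 2, 0, 6, 7, 11, 8, 12, 5, 9, 10, 4, 3]
i: (SA[i-1],SA[i]) lcp shared
  1: (13,1) 1 'a'
  2: (1,2) 1 'a'
  3: (2,0) 0 ''
  4: (0,6) 1 'b'
  5: (6,7) 2 'bb'
  6: (7,11) 1 'b'
  7: (11,8) 1 'b'
  8: (8,12) 0 ''
  9: (12,5) 0 ''
  10: (5,9) 0 ''
  11: (9,10) 0 ''
  12: (10,4) 1 'h'
  13: (4,3) 1 'h'

n(n+1)/2 = 14·15/2 = 105
Σ LCP = 0 + 1 + 1 + 0 + 1 + 2 + 1 + 1 + 0 + 0 + 0 + 0 + 1 + 1 = 9
distinct = 105 − 9 = 96

96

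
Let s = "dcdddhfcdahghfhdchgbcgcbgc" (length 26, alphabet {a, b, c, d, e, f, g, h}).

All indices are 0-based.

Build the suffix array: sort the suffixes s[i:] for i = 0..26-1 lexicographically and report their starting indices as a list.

[9, 19, 23, 25, 22, 7, 1, 20, 16, 8, 0, 15, 2, 3, 4, 6, 13, 18, 24, 21, 11, 14, 5, 12, 17, 10]

rank→(start, suffix):
  0 → (9, 'ahghfhdchgbcgcbgc')
  1 → (19, 'bcgcbgc')
  2 → (23, 'bgc')
  3 → (25, 'c')
  4 → (22, 'cbgc')
  5 → (7, 'cdahghfhdchgbcgcbgc')
  6 → (1, 'cdddhfcdahghfhdchgbcgcbgc')
  7 → (20, 'cgcbgc')
  8 → (16, 'chgbcgcbgc')
  9 → (8, 'dahghfhdchgbcgcbgc')
  10 → (0, 'dcdddhfcdahghfhdchgbcgcbgc')
  11 → (15, 'dchgbcgcbgc')
  12 → (2, 'dddhfcdahghfhdchgbcgcbgc')
  13 → (3, 'ddhfcdahghfhdchgbcgcbgc')
  14 → (4, 'dhfcdahghfhdchgbcgcbgc')
  15 → (6, 'fcdahghfhdchgbcgcbgc')
  16 → (13, 'fhdchgbcgcbgc')
  17 → (18, 'gbcgcbgc')
  18 → (24, 'gc')
  19 → (21, 'gcbgc')
  20 → (11, 'ghfhdchgbcgcbgc')
  21 → (14, 'hdchgbcgcbgc')
  22 → (5, 'hfcdahghfhdchgbcgcbgc')
  23 → (12, 'hfhdchgbcgcbgc')
  24 → (17, 'hgbcgcbgc')
  25 → (10, 'hghfhdchgbcgcbgc')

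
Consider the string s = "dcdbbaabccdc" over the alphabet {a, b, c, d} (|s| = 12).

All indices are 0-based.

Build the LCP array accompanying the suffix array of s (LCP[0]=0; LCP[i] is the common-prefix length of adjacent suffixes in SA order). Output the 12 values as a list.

rank→(start, suffix):
  0 → (5, 'aabccdc')
  1 → (6, 'abccdc')
  2 → (4, 'baabccdc')
  3 → (3, 'bbaabccdc')
  4 → (7, 'bccdc')
  5 → (11, 'c')
  6 → (8, 'ccdc')
  7 → (1, 'cdbbaabccdc')
  8 → (9, 'cdc')
  9 → (2, 'dbbaabccdc')
  10 → (10, 'dc')
  11 → (0, 'dcdbbaabccdc')

SA = [5, 6, 4, 3, 7, 11, 8, 1, 9, 2, 10, 0]
[i] adj suffixes → lcp
  [1] 5/6 → 1 ('a')
  [2] 6/4 → 0 ('')
  [3] 4/3 → 1 ('b')
  [4] 3/7 → 1 ('b')
  [5] 7/11 → 0 ('')
  [6] 11/8 → 1 ('c')
  [7] 8/1 → 1 ('c')
  [8] 1/9 → 2 ('cd')
  [9] 9/2 → 0 ('')
  [10] 2/10 → 1 ('d')
  [11] 10/0 → 2 ('dc')

[0, 1, 0, 1, 1, 0, 1, 1, 2, 0, 1, 2]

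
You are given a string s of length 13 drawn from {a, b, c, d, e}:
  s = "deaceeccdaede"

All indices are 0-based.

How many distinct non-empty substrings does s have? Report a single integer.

81

sorted suffixes:
  #0 SA[0]=2  'aceeccdaede'
  #1 SA[1]=9  'aede'
  #2 SA[2]=6  'ccdaede'
  #3 SA[3]=7  'cdaede'
  #4 SA[4]=3  'ceeccdaede'
  #5 SA[5]=8  'daede'
  #6 SA[6]=11  'de'
  #7 SA[7]=0  'deaceeccdaede'
  #8 SA[8]=12  'e'
  #9 SA[9]=1  'eaceeccdaede'
  #10 SA[10]=5  'eccdaede'
  #11 SA[11]=10  'ede'
  #12 SA[12]=4  'eeccdaede'

SA = [2, 9, 6, 7, 3, 8, 11, 0, 12, 1, 5, 10, 4]
[i] adj suffixes → lcp
  [1] 2/9 → 1 ('a')
  [2] 9/6 → 0 ('')
  [3] 6/7 → 1 ('c')
  [4] 7/3 → 1 ('c')
  [5] 3/8 → 0 ('')
  [6] 8/11 → 1 ('d')
  [7] 11/0 → 2 ('de')
  [8] 0/12 → 0 ('')
  [9] 12/1 → 1 ('e')
  [10] 1/5 → 1 ('e')
  [11] 5/10 → 1 ('e')
  [12] 10/4 → 1 ('e')

n(n+1)/2 = 13·14/2 = 91
Σ LCP = 0 + 1 + 0 + 1 + 1 + 0 + 1 + 2 + 0 + 1 + 1 + 1 + 1 = 10
distinct = 91 − 10 = 81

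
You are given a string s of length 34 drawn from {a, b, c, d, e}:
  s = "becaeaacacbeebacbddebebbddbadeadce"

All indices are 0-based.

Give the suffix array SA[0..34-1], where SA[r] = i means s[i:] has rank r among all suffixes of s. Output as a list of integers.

[5, 6, 14, 8, 30, 27, 3, 13, 26, 22, 23, 16, 20, 0, 10, 7, 2, 15, 9, 32, 25, 31, 24, 17, 28, 18, 33, 4, 29, 12, 21, 19, 1, 11]

sorted suffixes:
  #0 SA[0]=5  'aacacbeebacbddebebbddbadeadce'
  #1 SA[1]=6  'acacbeebacbddebebbddbadeadce'
  #2 SA[2]=14  'acbddebebbddbadeadce'
  #3 SA[3]=8  'acbeebacbddebebbddbadeadce'
  #4 SA[4]=30  'adce'
  #5 SA[5]=27  'adeadce'
  #6 SA[6]=3  'aeaacacbeebacbddebebbddbadeadce'
  #7 SA[7]=13  'bacbddebebbddbadeadce'
  #8 SA[8]=26  'badeadce'
  #9 SA[9]=22  'bbddbadeadce'
  #10 SA[10]=23  'bddbadeadce'
  #11 SA[11]=16  'bddebebbddbadeadce'
  #12 SA[12]=20  'bebbddbadeadce'
  #13 SA[13]=0  'becaeaacacbeebacbddebebbddbadeadce'
  #14 SA[14]=10  'beebacbddebebbddbadeadce'
  #15 SA[15]=7  'cacbeebacbddebebbddbadeadce'
  #16 SA[16]=2  'caeaacacbeebacbddebebbddbadeadce'
  #17 SA[17]=15  'cbddebebbddbadeadce'
  #18 SA[18]=9  'cbeebacbddebebbddbadeadce'
  #19 SA[19]=32  'ce'
  #20 SA[20]=25  'dbadeadce'
  #21 SA[21]=31  'dce'
  #22 SA[22]=24  'ddbadeadce'
  #23 SA[23]=17  'ddebebbddbadeadce'
  #24 SA[24]=28  'deadce'
  #25 SA[25]=18  'debebbddbadeadce'
  #26 SA[26]=33  'e'
  #27 SA[27]=4  'eaacacbeebacbddebebbddbadeadce'
  #28 SA[28]=29  'eadce'
  #29 SA[29]=12  'ebacbddebebbddbadeadce'
  #30 SA[30]=21  'ebbddbadeadce'
  #31 SA[31]=19  'ebebbddbadeadce'
  #32 SA[32]=1  'ecaeaacacbeebacbddebebbddbadeadce'
  #33 SA[33]=11  'eebacbddebebbddbadeadce'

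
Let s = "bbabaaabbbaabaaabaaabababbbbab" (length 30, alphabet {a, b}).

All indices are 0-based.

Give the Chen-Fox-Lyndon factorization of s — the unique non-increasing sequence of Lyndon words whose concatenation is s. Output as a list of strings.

emit factor 1: 'b' (i=0, period=1)
emit factor 2: 'b' (i=1, period=1)
emit factor 3: 'ab' (i=2, period=2)
emit factor 4: 'aaabbbaab' (i=4, period=9)
emit factor 5: 'aaabaaabababbbbab' (i=13, period=17)

["b", "b", "ab", "aaabbbaab", "aaabaaabababbbbab"]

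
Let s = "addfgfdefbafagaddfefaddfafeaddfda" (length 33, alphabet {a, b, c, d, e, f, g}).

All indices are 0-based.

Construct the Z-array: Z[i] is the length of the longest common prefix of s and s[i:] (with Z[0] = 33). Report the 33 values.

Z[0]=33
i=1: i≥r, start 0; Z[1]=0
i=2: i≥r, start 0; Z[2]=0
i=3: i≥r, start 0; Z[3]=0
i=4: i≥r, start 0; Z[4]=0
i=5: i≥r, start 0; Z[5]=0
i=6: i≥r, start 0; Z[6]=0
i=7: i≥r, start 0; Z[7]=0
i=8: i≥r, start 0; Z[8]=0
i=9: i≥r, start 0; Z[9]=0
i=10: i≥r, start 0; Z[10]=1 grow→box=[10,11)
i=11: i≥r, start 0; Z[11]=0
i=12: i≥r, start 0; Z[12]=1 grow→box=[12,13)
i=13: i≥r, start 0; Z[13]=0
i=14: i≥r, start 0; Z[14]=4 grow→box=[14,18)
i=15: min(r-i=3, Z[1]=0)=0; Z[15]=0
i=16: min(r-i=2, Z[2]=0)=0; Z[16]=0
i=17: min(r-i=1, Z[3]=0)=0; Z[17]=0
i=18: i≥r, start 0; Z[18]=0
i=19: i≥r, start 0; Z[19]=0
i=20: i≥r, start 0; Z[20]=4 grow→box=[20,24)
i=21: min(r-i=3, Z[1]=0)=0; Z[21]=0
i=22: min(r-i=2, Z[2]=0)=0; Z[22]=0
i=23: min(r-i=1, Z[3]=0)=0; Z[23]=0
i=24: i≥r, start 0; Z[24]=1 grow→box=[24,25)
i=25: i≥r, start 0; Z[25]=0
i=26: i≥r, start 0; Z[26]=0
i=27: i≥r, start 0; Z[27]=4 grow→box=[27,31)
i=28: min(r-i=3, Z[1]=0)=0; Z[28]=0
i=29: min(r-i=2, Z[2]=0)=0; Z[29]=0
i=30: min(r-i=1, Z[3]=0)=0; Z[30]=0
i=31: i≥r, start 0; Z[31]=0
i=32: i≥r, start 0; Z[32]=1 grow→box=[32,33)

[33, 0, 0, 0, 0, 0, 0, 0, 0, 0, 1, 0, 1, 0, 4, 0, 0, 0, 0, 0, 4, 0, 0, 0, 1, 0, 0, 4, 0, 0, 0, 0, 1]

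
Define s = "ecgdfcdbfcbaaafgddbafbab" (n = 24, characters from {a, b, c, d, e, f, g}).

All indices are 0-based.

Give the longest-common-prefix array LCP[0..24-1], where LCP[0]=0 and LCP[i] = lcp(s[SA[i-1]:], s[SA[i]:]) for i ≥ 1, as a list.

[0, 2, 1, 1, 2, 0, 1, 2, 2, 1, 0, 1, 1, 0, 2, 1, 1, 0, 0, 1, 2, 1, 0, 2]

rank | idx | suffix
   0 |  11 | aaafgddbafbab
   1 |  12 | aafgddbafbab
   2 |  22 | ab
   3 |  19 | afbab
   4 |  13 | afgddbafbab
   5 |  23 | b
   6 |  10 | baaafgddbafbab
   7 |  21 | bab
   8 |  18 | bafbab
   9 |   7 | bfcbaaafgddbafbab
  10 |   9 | cbaaafgddbafbab
  11 |   5 | cdbfcbaaafgddbafbab
  12 |   1 | cgdfcdbfcbaaafgddbafbab
  13 |  17 | dbafbab
  14 |   6 | dbfcbaaafgddbafbab
  15 |  16 | ddbafbab
  16 |   3 | dfcdbfcbaaafgddbafbab
  17 |   0 | ecgdfcdbfcbaaafgddbafbab
  18 |  20 | fbab
  19 |   8 | fcbaaafgddbafbab
  20 |   4 | fcdbfcbaaafgddbafbab
  21 |  14 | fgddbafbab
  22 |  15 | gddbafbab
  23 |   2 | gdfcdbfcbaaafgddbafbab

SA = [11, 12, 22, 19, 13, 23, 10, 21, 18, 7, 9, 5, 1, 17, 6, 16, 3, 0, 20, 8, 4, 14, 15, 2]
[i] adj suffixes → lcp
  [1] 11/12 → 2 ('aa')
  [2] 12/22 → 1 ('a')
  [3] 22/19 → 1 ('a')
  [4] 19/13 → 2 ('af')
  [5] 13/23 → 0 ('')
  [6] 23/10 → 1 ('b')
  [7] 10/21 → 2 ('ba')
  [8] 21/18 → 2 ('ba')
  [9] 18/7 → 1 ('b')
  [10] 7/9 → 0 ('')
  [11] 9/5 → 1 ('c')
  [12] 5/1 → 1 ('c')
  [13] 1/17 → 0 ('')
  [14] 17/6 → 2 ('db')
  [15] 6/16 → 1 ('d')
  [16] 16/3 → 1 ('d')
  [17] 3/0 → 0 ('')
  [18] 0/20 → 0 ('')
  [19] 20/8 → 1 ('f')
  [20] 8/4 → 2 ('fc')
  [21] 4/14 → 1 ('f')
  [22] 14/15 → 0 ('')
  [23] 15/2 → 2 ('gd')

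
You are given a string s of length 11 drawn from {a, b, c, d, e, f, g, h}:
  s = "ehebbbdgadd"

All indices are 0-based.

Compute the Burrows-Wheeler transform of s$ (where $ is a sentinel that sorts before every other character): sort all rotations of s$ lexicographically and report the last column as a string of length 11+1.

rank  rotation      last
    0  $ehebbbdgadd  d
    1  add$ehebbbdg  g
    2  bbbdgadd$ehe  e
    3  bbdgadd$eheb  b
    4  bdgadd$ehebb  b
    5  d$ehebbbdgad  d
    6  dd$ehebbbdga  a
    7  dgadd$ehebbb  b
    8  ebbbdgadd$eh  h
    9  ehebbbdgadd$  $
   10  gadd$ehebbbd  d
   11  hebbbdgadd$e  e

dgebbdabh$de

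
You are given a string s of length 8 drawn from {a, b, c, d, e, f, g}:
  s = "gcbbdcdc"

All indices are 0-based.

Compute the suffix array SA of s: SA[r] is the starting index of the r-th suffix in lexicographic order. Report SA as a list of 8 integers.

[2, 3, 7, 1, 5, 6, 4, 0]

rank | idx | suffix
   0 |   2 | bbdcdc
   1 |   3 | bdcdc
   2 |   7 | c
   3 |   1 | cbbdcdc
   4 |   5 | cdc
   5 |   6 | dc
   6 |   4 | dcdc
   7 |   0 | gcbbdcdc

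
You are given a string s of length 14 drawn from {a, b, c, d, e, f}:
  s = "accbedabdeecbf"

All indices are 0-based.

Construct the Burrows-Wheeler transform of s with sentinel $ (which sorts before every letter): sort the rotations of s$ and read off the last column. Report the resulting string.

rank  rotation         last
    0  $accbedabdeecbf  f
    1  abdeecbf$accbed  d
    2  accbedabdeecbf$  $
    3  bdeecbf$accbeda  a
    4  bedabdeecbf$acc  c
    5  bf$accbedabdeec  c
    6  cbedabdeecbf$ac  c
    7  cbf$accbedabdee  e
    8  ccbedabdeecbf$a  a
    9  dabdeecbf$accbe  e
   10  deecbf$accbedab  b
   11  ecbf$accbedabde  e
   12  edabdeecbf$accb  b
   13  eecbf$accbedabd  d
   14  f$accbedabdeecb  b

fd$accceaebebdb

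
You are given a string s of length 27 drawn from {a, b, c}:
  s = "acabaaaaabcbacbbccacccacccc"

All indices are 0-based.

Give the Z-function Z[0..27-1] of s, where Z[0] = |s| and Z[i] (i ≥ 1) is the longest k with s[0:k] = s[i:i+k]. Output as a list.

[27, 0, 1, 0, 1, 1, 1, 1, 1, 0, 0, 0, 2, 0, 0, 0, 0, 0, 2, 0, 0, 0, 2, 0, 0, 0, 0]

Z[0]=27
i=1: outside box; Z[1]=0
i=2: outside box; Z[2]=1 scan→box=[2,3)
i=3: outside box; Z[3]=0
i=4: outside box; Z[4]=1 scan→box=[4,5)
i=5: outside box; Z[5]=1 scan→box=[5,6)
i=6: outside box; Z[6]=1 scan→box=[6,7)
i=7: outside box; Z[7]=1 scan→box=[7,8)
i=8: outside box; Z[8]=1 scan→box=[8,9)
i=9: outside box; Z[9]=0
i=10: outside box; Z[10]=0
i=11: outside box; Z[11]=0
i=12: outside box; Z[12]=2 scan→box=[12,14)
i=13: min(r-i=1, Z[1]=0)=0; Z[13]=0
i=14: outside box; Z[14]=0
i=15: outside box; Z[15]=0
i=16: outside box; Z[16]=0
i=17: outside box; Z[17]=0
i=18: outside box; Z[18]=2 scan→box=[18,20)
i=19: min(r-i=1, Z[1]=0)=0; Z[19]=0
i=20: outside box; Z[20]=0
i=21: outside box; Z[21]=0
i=22: outside box; Z[22]=2 scan→box=[22,24)
i=23: min(r-i=1, Z[1]=0)=0; Z[23]=0
i=24: outside box; Z[24]=0
i=25: outside box; Z[25]=0
i=26: outside box; Z[26]=0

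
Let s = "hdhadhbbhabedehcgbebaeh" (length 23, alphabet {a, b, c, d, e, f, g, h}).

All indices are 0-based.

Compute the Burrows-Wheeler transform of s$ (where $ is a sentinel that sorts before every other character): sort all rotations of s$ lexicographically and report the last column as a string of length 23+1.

rank  rotation                  last
    0  $hdhadhbbhabedehcgbebaeh  h
    1  abedehcgbebaeh$hdhadhbbh  h
    2  adhbbhabedehcgbebaeh$hdh  h
    3  aeh$hdhadhbbhabedehcgbeb  b
    4  baeh$hdhadhbbhabedehcgbe  e
    5  bbhabedehcgbebaeh$hdhadh  h
    6  bebaeh$hdhadhbbhabedehcg  g
    7  bedehcgbebaeh$hdhadhbbha  a
    8  bhabedehcgbebaeh$hdhadhb  b
    9  cgbebaeh$hdhadhbbhabedeh  h
   10  dehcgbebaeh$hdhadhbbhabe  e
   11  dhadhbbhabedehcgbebaeh$h  h
   12  dhbbhabedehcgbebaeh$hdha  a
   13  ebaeh$hdhadhbbhabedehcgb  b
   14  edehcgbebaeh$hdhadhbbhab  b
   15  eh$hdhadhbbhabedehcgbeba  a
   16  ehcgbebaeh$hdhadhbbhabed  d
   17  gbebaeh$hdhadhbbhabedehc  c
   18  h$hdhadhbbhabedehcgbebae  e
   19  habedehcgbebaeh$hdhadhbb  b
   20  hadhbbhabedehcgbebaeh$hd  d
   21  hbbhabedehcgbebaeh$hdhad  d
   22  hcgbebaeh$hdhadhbbhabede  e
   23  hdhadhbbhabedehcgbebaeh$  $

hhhbehgabhehabbadcebdde$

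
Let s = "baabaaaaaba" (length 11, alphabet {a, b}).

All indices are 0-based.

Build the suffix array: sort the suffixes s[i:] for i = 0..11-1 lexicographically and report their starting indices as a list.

[10, 4, 5, 6, 7, 1, 8, 2, 9, 3, 0]

sorted suffixes:
  #0 SA[0]=10  'a'
  #1 SA[1]=4  'aaaaaba'
  #2 SA[2]=5  'aaaaba'
  #3 SA[3]=6  'aaaba'
  #4 SA[4]=7  'aaba'
  #5 SA[5]=1  'aabaaaaaba'
  #6 SA[6]=8  'aba'
  #7 SA[7]=2  'abaaaaaba'
  #8 SA[8]=9  'ba'
  #9 SA[9]=3  'baaaaaba'
  #10 SA[10]=0  'baabaaaaaba'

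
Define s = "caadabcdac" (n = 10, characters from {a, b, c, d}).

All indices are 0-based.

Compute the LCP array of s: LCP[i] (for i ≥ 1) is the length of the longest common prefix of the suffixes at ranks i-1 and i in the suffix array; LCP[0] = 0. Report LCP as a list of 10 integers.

[0, 1, 1, 1, 0, 0, 1, 1, 0, 2]

sorted suffixes:
  #0 SA[0]=1  'aadabcdac'
  #1 SA[1]=4  'abcdac'
  #2 SA[2]=8  'ac'
  #3 SA[3]=2  'adabcdac'
  #4 SA[4]=5  'bcdac'
  #5 SA[5]=9  'c'
  #6 SA[6]=0  'caadabcdac'
  #7 SA[7]=6  'cdac'
  #8 SA[8]=3  'dabcdac'
  #9 SA[9]=7  'dac'

SA = [1, 4, 8, 2, 5, 9, 0, 6, 3, 7]
i: (SA[i-1],SA[i]) lcp shared
  1: (1,4) 1 'a'
  2: (4,8) 1 'a'
  3: (8,2) 1 'a'
  4: (2,5) 0 ''
  5: (5,9) 0 ''
  6: (9,0) 1 'c'
  7: (0,6) 1 'c'
  8: (6,3) 0 ''
  9: (3,7) 2 'da'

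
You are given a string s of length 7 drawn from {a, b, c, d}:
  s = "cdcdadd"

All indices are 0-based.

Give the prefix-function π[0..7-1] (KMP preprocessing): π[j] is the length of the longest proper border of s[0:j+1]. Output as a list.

π[0] = 0
j=1 s[j]='d': π[1]=0 (border '')
j=2 s[j]='c': π[2]=1 (border 'c')
j=3 s[j]='d': π[3]=2 (border 'cd')
j=4 s[j]='a': k: 2→0; π[4]=0 (border '')
j=5 s[j]='d': π[5]=0 (border '')
j=6 s[j]='d': π[6]=0 (border '')

[0, 0, 1, 2, 0, 0, 0]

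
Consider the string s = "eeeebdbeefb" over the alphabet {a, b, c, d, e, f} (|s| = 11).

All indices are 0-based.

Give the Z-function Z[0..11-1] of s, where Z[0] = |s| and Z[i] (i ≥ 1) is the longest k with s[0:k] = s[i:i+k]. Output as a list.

Z[0]=11
i=1: i≥r, start 0; Z[1]=3 grow→box=[1,4)
i=2: min(r-i=2, Z[1]=3)=2; Z[2]=2
i=3: min(r-i=1, Z[2]=2)=1; Z[3]=1
i=4: i≥r, start 0; Z[4]=0
i=5: i≥r, start 0; Z[5]=0
i=6: i≥r, start 0; Z[6]=0
i=7: i≥r, start 0; Z[7]=2 grow→box=[7,9)
i=8: min(r-i=1, Z[1]=3)=1; Z[8]=1
i=9: i≥r, start 0; Z[9]=0
i=10: i≥r, start 0; Z[10]=0

[11, 3, 2, 1, 0, 0, 0, 2, 1, 0, 0]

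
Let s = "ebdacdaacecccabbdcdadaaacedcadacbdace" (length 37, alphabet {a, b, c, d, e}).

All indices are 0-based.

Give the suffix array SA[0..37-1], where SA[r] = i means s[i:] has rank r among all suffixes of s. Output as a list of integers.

rank→(start, suffix):
  0 → (21, 'aaacedcadacbdace')
  1 → (6, 'aacecccabbdcdadaaacedcadacbdace')
  2 → (22, 'aacedcadacbdace')
  3 → (13, 'abbdcdadaaacedcadacbdace')
  4 → (30, 'acbdace')
  5 → (3, 'acdaacecccabbdcdadaaacedcadacbdace')
  6 → (34, 'ace')
  7 → (7, 'acecccabbdcdadaaacedcadacbdace')
  8 → (23, 'acedcadacbdace')
  9 → (19, 'adaaacedcadacbdace')
  10 → (28, 'adacbdace')
  11 → (14, 'bbdcdadaaacedcadacbdace')
  12 → (1, 'bdacdaacecccabbdcdadaaacedcadacbdace')
  13 → (32, 'bdace')
  14 → (15, 'bdcdadaaacedcadacbdace')
  15 → (12, 'cabbdcdadaaacedcadacbdace')
  16 → (27, 'cadacbdace')
  17 → (31, 'cbdace')
  18 → (11, 'ccabbdcdadaaacedcadacbdace')
  19 → (10, 'cccabbdcdadaaacedcadacbdace')
  20 → (4, 'cdaacecccabbdcdadaaacedcadacbdace')
  21 → (17, 'cdadaaacedcadacbdace')
  22 → (35, 'ce')
  23 → (8, 'cecccabbdcdadaaacedcadacbdace')
  24 → (24, 'cedcadacbdace')
  25 → (20, 'daaacedcadacbdace')
  26 → (5, 'daacecccabbdcdadaaacedcadacbdace')
  27 → (29, 'dacbdace')
  28 → (2, 'dacdaacecccabbdcdadaaacedcadacbdace')
  29 → (33, 'dace')
  30 → (18, 'dadaaacedcadacbdace')
  31 → (26, 'dcadacbdace')
  32 → (16, 'dcdadaaacedcadacbdace')
  33 → (36, 'e')
  34 → (0, 'ebdacdaacecccabbdcdadaaacedcadacbdace')
  35 → (9, 'ecccabbdcdadaaacedcadacbdace')
  36 → (25, 'edcadacbdace')

[21, 6, 22, 13, 30, 3, 34, 7, 23, 19, 28, 14, 1, 32, 15, 12, 27, 31, 11, 10, 4, 17, 35, 8, 24, 20, 5, 29, 2, 33, 18, 26, 16, 36, 0, 9, 25]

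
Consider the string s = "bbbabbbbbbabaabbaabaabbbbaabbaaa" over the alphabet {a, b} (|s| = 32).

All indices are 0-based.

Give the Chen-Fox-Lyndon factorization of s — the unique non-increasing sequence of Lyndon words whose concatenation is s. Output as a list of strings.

emit factor 1: 'b' (i=0, period=1)
emit factor 2: 'b' (i=1, period=1)
emit factor 3: 'b' (i=2, period=1)
emit factor 4: 'abbbbbb' (i=3, period=7)
emit factor 5: 'ab' (i=10, period=2)
emit factor 6: 'aabb' (i=12, period=4)
emit factor 7: 'aabaabbbbaabb' (i=16, period=13)
emit factor 8: 'a' (i=29, period=1)
emit factor 9: 'a' (i=30, period=1)
emit factor 10: 'a' (i=31, period=1)

["b", "b", "b", "abbbbbb", "ab", "aabb", "aabaabbbbaabb", "a", "a", "a"]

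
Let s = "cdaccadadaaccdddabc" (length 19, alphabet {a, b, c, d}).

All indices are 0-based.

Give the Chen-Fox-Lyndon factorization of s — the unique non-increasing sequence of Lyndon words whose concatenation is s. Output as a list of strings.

["cd", "accadad", "aaccdddabc"]

emit factor 1: 'cd' (i=0, period=2)
emit factor 2: 'accadad' (i=2, period=7)
emit factor 3: 'aaccdddabc' (i=9, period=10)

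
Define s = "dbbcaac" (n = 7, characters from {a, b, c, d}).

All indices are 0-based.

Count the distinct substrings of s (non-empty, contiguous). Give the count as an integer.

25

rank | idx | suffix
   0 |   4 | aac
   1 |   5 | ac
   2 |   1 | bbcaac
   3 |   2 | bcaac
   4 |   6 | c
   5 |   3 | caac
   6 |   0 | dbbcaac

SA = [4, 5, 1, 2, 6, 3, 0]
rank  pair      lcp
   1  s[4:],s[5:]  1  'a'
   2  s[5:],s[1:]  0  ''
   3  s[1:],s[2:]  1  'b'
   4  s[2:],s[6:]  0  ''
   5  s[6:],s[3:]  1  'c'
   6  s[3:],s[0:]  0  ''

n(n+1)/2 = 7·8/2 = 28
Σ LCP = 0 + 1 + 0 + 1 + 0 + 1 + 0 = 3
distinct = 28 − 3 = 25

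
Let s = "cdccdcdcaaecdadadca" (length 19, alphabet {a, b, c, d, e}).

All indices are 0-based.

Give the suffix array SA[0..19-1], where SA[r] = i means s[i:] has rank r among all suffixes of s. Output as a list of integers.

rank | idx | suffix
   0 |  18 | a
   1 |   8 | aaecdadadca
   2 |  13 | adadca
   3 |  15 | adca
   4 |   9 | aecdadadca
   5 |  17 | ca
   6 |   7 | caaecdadadca
   7 |   2 | ccdcdcaaecdadadca
   8 |  11 | cdadadca
   9 |   5 | cdcaaecdadadca
  10 |   0 | cdccdcdcaaecdadadca
  11 |   3 | cdcdcaaecdadadca
  12 |  12 | dadadca
  13 |  14 | dadca
  14 |  16 | dca
  15 |   6 | dcaaecdadadca
  16 |   1 | dccdcdcaaecdadadca
  17 |   4 | dcdcaaecdadadca
  18 |  10 | ecdadadca

[18, 8, 13, 15, 9, 17, 7, 2, 11, 5, 0, 3, 12, 14, 16, 6, 1, 4, 10]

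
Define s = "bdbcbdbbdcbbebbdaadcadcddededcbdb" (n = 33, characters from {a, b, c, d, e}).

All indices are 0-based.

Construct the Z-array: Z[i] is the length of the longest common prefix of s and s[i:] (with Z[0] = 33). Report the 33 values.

[33, 0, 1, 0, 3, 0, 1, 2, 0, 0, 1, 1, 0, 1, 2, 0, 0, 0, 0, 0, 0, 0, 0, 0, 0, 0, 0, 0, 0, 0, 3, 0, 1]

Z[0]=33
i=1: fresh scan; Z[1]=0
i=2: fresh scan; Z[2]=1 extend→box=[2,3)
i=3: fresh scan; Z[3]=0
i=4: fresh scan; Z[4]=3 extend→box=[4,7)
i=5: min(r-i=2, Z[1]=0)=0; Z[5]=0
i=6: min(r-i=1, Z[2]=1)=1; Z[6]=1
i=7: fresh scan; Z[7]=2 extend→box=[7,9)
i=8: min(r-i=1, Z[1]=0)=0; Z[8]=0
i=9: fresh scan; Z[9]=0
i=10: fresh scan; Z[10]=1 extend→box=[10,11)
i=11: fresh scan; Z[11]=1 extend→box=[11,12)
i=12: fresh scan; Z[12]=0
i=13: fresh scan; Z[13]=1 extend→box=[13,14)
i=14: fresh scan; Z[14]=2 extend→box=[14,16)
i=15: min(r-i=1, Z[1]=0)=0; Z[15]=0
i=16: fresh scan; Z[16]=0
i=17: fresh scan; Z[17]=0
i=18: fresh scan; Z[18]=0
i=19: fresh scan; Z[19]=0
i=20: fresh scan; Z[20]=0
i=21: fresh scan; Z[21]=0
i=22: fresh scan; Z[22]=0
i=23: fresh scan; Z[23]=0
i=24: fresh scan; Z[24]=0
i=25: fresh scan; Z[25]=0
i=26: fresh scan; Z[26]=0
i=27: fresh scan; Z[27]=0
i=28: fresh scan; Z[28]=0
i=29: fresh scan; Z[29]=0
i=30: fresh scan; Z[30]=3 extend→box=[30,33)
i=31: min(r-i=2, Z[1]=0)=0; Z[31]=0
i=32: min(r-i=1, Z[2]=1)=1; Z[32]=1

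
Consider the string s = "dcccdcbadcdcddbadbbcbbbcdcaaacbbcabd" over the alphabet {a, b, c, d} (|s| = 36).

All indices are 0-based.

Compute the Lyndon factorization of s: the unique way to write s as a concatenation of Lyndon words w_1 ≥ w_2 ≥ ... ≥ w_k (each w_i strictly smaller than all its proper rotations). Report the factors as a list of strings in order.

["d", "cccd", "c", "b", "adcdcddb", "adbbcbbbcdc", "aaacbbcabd"]

emit factor 1: 'd' (i=0, period=1)
emit factor 2: 'cccd' (i=1, period=4)
emit factor 3: 'c' (i=5, period=1)
emit factor 4: 'b' (i=6, period=1)
emit factor 5: 'adcdcddb' (i=7, period=8)
emit factor 6: 'adbbcbbbcdc' (i=15, period=11)
emit factor 7: 'aaacbbcabd' (i=26, period=10)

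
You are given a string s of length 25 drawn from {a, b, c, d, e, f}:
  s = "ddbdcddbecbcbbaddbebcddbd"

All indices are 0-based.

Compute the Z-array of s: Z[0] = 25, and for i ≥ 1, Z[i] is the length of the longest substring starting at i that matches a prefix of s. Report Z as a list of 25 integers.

[25, 1, 0, 1, 0, 3, 1, 0, 0, 0, 0, 0, 0, 0, 0, 3, 1, 0, 0, 0, 0, 4, 1, 0, 1]

Z[0]=25
i=1: i≥r, start 0; Z[1]=1 scan→box=[1,2)
i=2: i≥r, start 0; Z[2]=0
i=3: i≥r, start 0; Z[3]=1 scan→box=[3,4)
i=4: i≥r, start 0; Z[4]=0
i=5: i≥r, start 0; Z[5]=3 scan→box=[5,8)
i=6: min(r-i=2, Z[1]=1)=1; Z[6]=1
i=7: min(r-i=1, Z[2]=0)=0; Z[7]=0
i=8: i≥r, start 0; Z[8]=0
i=9: i≥r, start 0; Z[9]=0
i=10: i≥r, start 0; Z[10]=0
i=11: i≥r, start 0; Z[11]=0
i=12: i≥r, start 0; Z[12]=0
i=13: i≥r, start 0; Z[13]=0
i=14: i≥r, start 0; Z[14]=0
i=15: i≥r, start 0; Z[15]=3 scan→box=[15,18)
i=16: min(r-i=2, Z[1]=1)=1; Z[16]=1
i=17: min(r-i=1, Z[2]=0)=0; Z[17]=0
i=18: i≥r, start 0; Z[18]=0
i=19: i≥r, start 0; Z[19]=0
i=20: i≥r, start 0; Z[20]=0
i=21: i≥r, start 0; Z[21]=4 scan→box=[21,25)
i=22: min(r-i=3, Z[1]=1)=1; Z[22]=1
i=23: min(r-i=2, Z[2]=0)=0; Z[23]=0
i=24: min(r-i=1, Z[3]=1)=1; Z[24]=1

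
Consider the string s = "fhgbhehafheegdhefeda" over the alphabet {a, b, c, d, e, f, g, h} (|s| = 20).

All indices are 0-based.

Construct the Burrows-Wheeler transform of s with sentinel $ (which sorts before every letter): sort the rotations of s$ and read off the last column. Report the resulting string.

rank  rotation               last
    0  $fhgbhehafheegdhefeda  a
    1  a$fhgbhehafheegdhefed  d
    2  afheegdhefeda$fhgbheh  h
    3  bhehafheegdhefeda$fhg  g
    4  da$fhgbhehafheegdhefe  e
    5  dhefeda$fhgbhehafheeg  g
    6  eda$fhgbhehafheegdhef  f
    7  eegdhefeda$fhgbhehafh  h
    8  efeda$fhgbhehafheegdh  h
    9  egdhefeda$fhgbhehafhe  e
   10  ehafheegdhefeda$fhgbh  h
   11  feda$fhgbhehafheegdhe  e
   12  fheegdhefeda$fhgbheha  a
   13  fhgbhehafheegdhefeda$  $
   14  gbhehafheegdhefeda$fh  h
   15  gdhefeda$fhgbhehafhee  e
   16  hafheegdhefeda$fhgbhe  e
   17  heegdhefeda$fhgbhehaf  f
   18  hefeda$fhgbhehafheegd  d
   19  hehafheegdhefeda$fhgb  b
   20  hgbhehafheegdhefeda$f  f

adhgegfhhehea$heefdbf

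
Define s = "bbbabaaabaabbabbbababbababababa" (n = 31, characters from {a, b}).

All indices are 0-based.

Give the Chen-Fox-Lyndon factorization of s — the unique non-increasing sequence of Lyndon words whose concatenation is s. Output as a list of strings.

["b", "b", "b", "ab", "aaabaabbabbbababbabababab", "a"]

emit factor 1: 'b' (i=0, period=1)
emit factor 2: 'b' (i=1, period=1)
emit factor 3: 'b' (i=2, period=1)
emit factor 4: 'ab' (i=3, period=2)
emit factor 5: 'aaabaabbabbbababbabababab' (i=5, period=25)
emit factor 6: 'a' (i=30, period=1)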